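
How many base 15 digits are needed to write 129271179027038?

12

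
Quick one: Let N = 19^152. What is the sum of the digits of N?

820

19^152 = 234718512829942168237789115628107386780860072116105768000481772477862155758310125071302105955207593945946527633822564373912246583031582060818244185344964704201522592611528077484453228622686187361
Sum of its 195 digits: 820.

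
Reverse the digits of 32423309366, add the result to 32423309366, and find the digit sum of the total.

Reversal of 32423309366 is 66390332423; 32423309366 + 66390332423 = 98813641789.
Digit sum of 98813641789: 9+8+8+1+3+6+4+1+7+8+9 = 64.

64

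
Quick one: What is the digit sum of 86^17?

191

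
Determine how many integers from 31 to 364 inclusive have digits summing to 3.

6

The integers in [31, 364] that have digits summing to 3: 102, 111, 120, 201, 210, 300.
6 qualify.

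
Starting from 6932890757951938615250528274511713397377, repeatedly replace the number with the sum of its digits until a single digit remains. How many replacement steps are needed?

3

6932890757951938615250528274511713397377 → 192 → 12 → 3 (3 steps)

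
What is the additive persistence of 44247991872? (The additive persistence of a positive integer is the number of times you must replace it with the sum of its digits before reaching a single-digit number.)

44247991872 → 57 → 12 → 3 (3 steps)

3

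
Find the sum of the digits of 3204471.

3+2+0+4+4+7+1 = 21

21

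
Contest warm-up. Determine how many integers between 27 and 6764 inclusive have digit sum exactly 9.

208

The integers in [27, 6764] that have digit sum exactly 9: 27, 36, 45, 54, 63, 72, …, 6210, 6300.
208 qualify.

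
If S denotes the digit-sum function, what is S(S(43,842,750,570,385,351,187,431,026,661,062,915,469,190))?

First digit sum: 167.
1+6+7 = 14.

14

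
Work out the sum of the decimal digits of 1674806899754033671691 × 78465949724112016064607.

207

1674806899754033671691 × 78465949724112016064607 = 131415313993695919326996225271460992482940437
Sum of its 45 digits: 207.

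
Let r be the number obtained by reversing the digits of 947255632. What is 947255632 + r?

1183808381

Reverse of 947255632 is 236552749.
947255632 + 236552749 = 1183808381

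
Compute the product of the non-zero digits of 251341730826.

241920

2×5×1×3×4×1×7×3×8×2×6 = 241920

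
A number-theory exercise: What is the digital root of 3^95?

9

The digital root of n equals n mod 9 (or 9 when 9 | n), so we need 3^95 mod 9.
3^95 ≡ 0 (mod 9), so the digital root is 9.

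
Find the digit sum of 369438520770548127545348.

110

3+6+9+4+3+8+5+2+0+7+7+0+5+4+8+1+2+7+5+4+5+3+4+8 = 110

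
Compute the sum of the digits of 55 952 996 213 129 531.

77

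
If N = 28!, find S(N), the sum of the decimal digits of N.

90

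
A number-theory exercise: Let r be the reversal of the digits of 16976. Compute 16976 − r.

Reverse of 16976 is 67961.
16976 − 67961 = -50985

-50985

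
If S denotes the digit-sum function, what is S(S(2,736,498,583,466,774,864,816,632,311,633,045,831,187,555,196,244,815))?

8

First digit sum: 242.
2+4+2 = 8.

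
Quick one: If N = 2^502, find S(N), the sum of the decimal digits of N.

646

2^502 = 13093562431584567480052758787310396608866568184172259157933165472384535185618698219533080369303616628603546736510240284036869026183541572213314110357504
Sum of its 152 digits: 646.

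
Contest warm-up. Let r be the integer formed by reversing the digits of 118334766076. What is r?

670667433811

Reversing 118334766076 gives 670667433811.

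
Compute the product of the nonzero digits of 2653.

2×6×5×3 = 180

180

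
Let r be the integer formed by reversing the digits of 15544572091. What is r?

19027544551

Reversing 15544572091 gives 19027544551.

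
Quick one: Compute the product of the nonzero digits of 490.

4×9 = 36

36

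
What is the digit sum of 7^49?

7^49 = 256923577521058878088611477224235621321607
Sum of its 42 digits: 178.

178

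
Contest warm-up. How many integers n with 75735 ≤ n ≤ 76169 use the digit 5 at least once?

The integers in [75735, 76169] that use the digit 5 at least once: 75735, 75736, 75737, 75738, 75739, 75740, …, 76159, 76165.
300 qualify.

300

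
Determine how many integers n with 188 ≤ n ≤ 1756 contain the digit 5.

The integers in [188, 1756] that contain the digit 5: 195, 205, 215, 225, 235, 245, …, 1755, 1756.
460 qualify.

460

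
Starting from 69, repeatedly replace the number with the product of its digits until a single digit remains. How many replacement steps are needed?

69 → 54 → 20 → 0 (3 steps)

3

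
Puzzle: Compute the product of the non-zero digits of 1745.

1×7×4×5 = 140

140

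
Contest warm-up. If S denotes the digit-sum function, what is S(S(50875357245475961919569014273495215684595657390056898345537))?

16

First digit sum: 295.
2+9+5 = 16.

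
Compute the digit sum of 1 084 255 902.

36

1+0+8+4+2+5+5+9+0+2 = 36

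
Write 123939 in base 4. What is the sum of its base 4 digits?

12

123939 in base 4 is 132100203.
Digit sum: 1+3+2+1+0+0+2+0+3 = 12.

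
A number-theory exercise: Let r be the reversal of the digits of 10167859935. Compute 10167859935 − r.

Reverse of 10167859935 is 53995876101.
10167859935 − 53995876101 = -43828016166

-43828016166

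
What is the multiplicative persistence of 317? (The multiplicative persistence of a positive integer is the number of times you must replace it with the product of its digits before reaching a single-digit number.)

2

317 → 21 → 2 (2 steps)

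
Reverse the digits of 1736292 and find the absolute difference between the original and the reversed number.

Reverse of 1736292 is 2926371.
|1736292 − 2926371| = 1190079

1190079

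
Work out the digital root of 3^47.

9

The digital root of n equals n mod 9 (or 9 when 9 | n), so we need 3^47 mod 9.
3^47 ≡ 0 (mod 9), so the digital root is 9.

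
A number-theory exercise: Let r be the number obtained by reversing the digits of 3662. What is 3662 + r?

6325

Reverse of 3662 is 2663.
3662 + 2663 = 6325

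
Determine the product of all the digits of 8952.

720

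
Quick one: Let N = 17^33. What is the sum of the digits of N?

17^33 = 40254497110927943179349807054456171205137
Sum of its 41 digits: 170.

170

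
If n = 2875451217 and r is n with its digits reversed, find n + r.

9996996999

Reverse of 2875451217 is 7121545782.
2875451217 + 7121545782 = 9996996999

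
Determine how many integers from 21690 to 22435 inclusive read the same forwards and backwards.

The integers in [21690, 22435] that read the same forwards and backwards: 21712, 21812, 21912, 22022, 22122, 22222, 22322, 22422.
8 qualify.

8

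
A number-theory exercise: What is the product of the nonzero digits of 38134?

3×8×1×3×4 = 288

288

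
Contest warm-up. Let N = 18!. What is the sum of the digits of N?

54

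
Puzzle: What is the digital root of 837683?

8+3+7+6+8+3 = 35
3+5 = 8
(Equivalently, 837683 mod 9 = 8.)

8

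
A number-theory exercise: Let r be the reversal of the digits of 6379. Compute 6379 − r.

Reverse of 6379 is 9736.
6379 − 9736 = -3357

-3357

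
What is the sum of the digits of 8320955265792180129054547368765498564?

8+3+2+0+9+5+5+2+6+5+7+9+2+1+8+0+1+2+9+0+5+4+5+4+7+3+6+8+7+6+5+4+9+8+5+6+4 = 180

180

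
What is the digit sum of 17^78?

451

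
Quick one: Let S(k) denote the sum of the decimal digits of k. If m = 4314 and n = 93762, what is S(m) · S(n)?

S(4314) = 4+3+1+4 = 12.
S(93762) = 9+3+7+6+2 = 27.
12 · 27 = 324.

324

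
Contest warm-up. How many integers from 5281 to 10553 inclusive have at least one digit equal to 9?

The integers in [5281, 10553] that have at least one digit equal to 9: 5289, 5290, 5291, 5292, 5293, 5294, …, 10539, 10549.
2138 qualify.

2138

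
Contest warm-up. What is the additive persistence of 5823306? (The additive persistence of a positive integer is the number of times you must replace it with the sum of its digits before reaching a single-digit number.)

5823306 → 27 → 9 (2 steps)

2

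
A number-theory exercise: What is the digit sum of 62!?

306

62! = 31469973260387937525653122354950764088012280797258232192163168247821107200000000000000
Sum of its 86 digits: 306.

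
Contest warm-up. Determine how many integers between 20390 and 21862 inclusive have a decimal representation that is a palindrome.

15

The integers in [20390, 21862] that have a decimal representation that is a palindrome: 20402, 20502, 20602, 20702, 20802, 20902, …, 21712, 21812.
15 qualify.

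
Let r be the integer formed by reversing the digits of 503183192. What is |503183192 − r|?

Reverse of 503183192 is 291381305.
|503183192 − 291381305| = 211801887

211801887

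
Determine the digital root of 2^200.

4

The digital root of n equals n mod 9 (or 9 when 9 | n), so we need 2^200 mod 9.
2^200 ≡ 4 (mod 9), so the digital root is 4.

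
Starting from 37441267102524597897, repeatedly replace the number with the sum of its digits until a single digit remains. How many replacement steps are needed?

3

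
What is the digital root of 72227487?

7+2+2+2+7+4+8+7 = 39
3+9 = 12
1+2 = 3

3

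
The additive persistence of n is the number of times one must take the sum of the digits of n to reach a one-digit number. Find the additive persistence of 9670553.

9670553 → 35 → 8 (2 steps)

2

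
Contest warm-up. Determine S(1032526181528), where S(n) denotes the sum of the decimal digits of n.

1+0+3+2+5+2+6+1+8+1+5+2+8 = 44

44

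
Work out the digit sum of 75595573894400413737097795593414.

7+5+5+9+5+5+7+3+8+9+4+4+0+0+4+1+3+7+3+7+0+9+7+7+9+5+5+9+3+4+1+4 = 159

159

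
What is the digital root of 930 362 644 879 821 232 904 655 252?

9+3+0+3+6+2+6+4+4+8+7+9+8+2+1+2+3+2+9+0+4+6+5+5+2+5+2 = 117
1+1+7 = 9

9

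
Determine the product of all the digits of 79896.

27216

7×9×8×9×6 = 27216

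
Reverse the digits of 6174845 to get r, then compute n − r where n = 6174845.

690129

Reverse of 6174845 is 5484716.
6174845 − 5484716 = 690129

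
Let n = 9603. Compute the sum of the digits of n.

9+6+0+3 = 18

18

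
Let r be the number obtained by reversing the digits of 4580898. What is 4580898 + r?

13561752

Reverse of 4580898 is 8980854.
4580898 + 8980854 = 13561752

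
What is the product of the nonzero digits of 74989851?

725760

7×4×9×8×9×8×5×1 = 725760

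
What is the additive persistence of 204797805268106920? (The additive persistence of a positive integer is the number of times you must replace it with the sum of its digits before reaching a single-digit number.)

204797805268106920 → 76 → 13 → 4 (3 steps)

3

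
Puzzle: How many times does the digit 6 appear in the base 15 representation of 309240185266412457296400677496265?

1

309240185266412457296400677496265 in base 15 is 5699CC29BADC8E54B1172A07997A.
The digit 6 appears 1 time.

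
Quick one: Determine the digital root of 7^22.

7

The digital root of n equals n mod 9 (or 9 when 9 | n), so we need 7^22 mod 9.
7^22 ≡ 7 (mod 9), so the digital root is 7.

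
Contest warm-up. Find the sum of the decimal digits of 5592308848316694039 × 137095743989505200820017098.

5592308848316694039 × 137095743989505200820017098 = 766681742179070158581544848315880430814678822
Sum of its 45 digits: 210.

210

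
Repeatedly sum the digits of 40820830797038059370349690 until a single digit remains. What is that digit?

4+0+8+2+0+8+3+0+7+9+7+0+3+8+0+5+9+3+7+0+3+4+9+6+9+0 = 114
1+1+4 = 6

6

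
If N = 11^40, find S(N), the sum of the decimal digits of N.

11^40 = 452592555681759518058893560348969204658401
Sum of its 42 digits: 205.

205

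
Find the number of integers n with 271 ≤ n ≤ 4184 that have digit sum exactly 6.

61

The integers in [271, 4184] that have digit sum exactly 6: 303, 312, 321, 330, 402, 411, …, 4101, 4110.
61 qualify.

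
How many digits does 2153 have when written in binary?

12

2153 in base 2 is 100001101001, which has 12 digits.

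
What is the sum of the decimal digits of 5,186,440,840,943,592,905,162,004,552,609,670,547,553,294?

183

5+1+8+6+4+4+0+8+4+0+9+4+3+5+9+2+9+0+5+1+6+2+0+0+4+5+5+2+6+0+9+6+7+0+5+4+7+5+5+3+2+9+4 = 183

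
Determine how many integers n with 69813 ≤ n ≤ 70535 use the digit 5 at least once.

The integers in [69813, 70535] that use the digit 5 at least once: 69815, 69825, 69835, 69845, 69850, 69851, …, 70534, 70535.
168 qualify.

168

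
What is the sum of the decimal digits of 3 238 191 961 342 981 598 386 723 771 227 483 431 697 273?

204

3+2+3+8+1+9+1+9+6+1+3+4+2+9+8+1+5+9+8+3+8+6+7+2+3+7+7+1+2+2+7+4+8+3+4+3+1+6+9+7+2+7+3 = 204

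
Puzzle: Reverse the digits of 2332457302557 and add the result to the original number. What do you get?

9884494844889

Reverse of 2332457302557 is 7552037542332.
2332457302557 + 7552037542332 = 9884494844889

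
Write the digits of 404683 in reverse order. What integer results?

Reversing 404683 gives 386404.

386404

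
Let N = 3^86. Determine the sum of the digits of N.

3^86 = 107752636643058178097424660240453423951129
Sum of its 42 digits: 171.

171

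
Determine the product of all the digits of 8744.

896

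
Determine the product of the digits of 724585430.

0

7×2×4×5×8×5×4×3×0 = 0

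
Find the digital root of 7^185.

The digital root of n equals n mod 9 (or 9 when 9 | n), so we need 7^185 mod 9.
7^185 ≡ 4 (mod 9), so the digital root is 4.

4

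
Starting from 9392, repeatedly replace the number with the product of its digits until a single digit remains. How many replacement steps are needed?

9392 → 486 → 192 → 18 → 8 (4 steps)

4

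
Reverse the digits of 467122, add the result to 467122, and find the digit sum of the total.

Reversal of 467122 is 221764; 467122 + 221764 = 688886.
Digit sum of 688886: 6+8+8+8+8+6 = 44.

44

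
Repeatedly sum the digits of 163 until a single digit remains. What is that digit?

1

1+6+3 = 10
1+0 = 1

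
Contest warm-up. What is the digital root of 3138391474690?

3+1+3+8+3+9+1+4+7+4+6+9+0 = 58
5+8 = 13
1+3 = 4

4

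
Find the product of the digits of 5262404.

0

5×2×6×2×4×0×4 = 0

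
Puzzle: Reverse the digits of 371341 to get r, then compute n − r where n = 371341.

228168

Reverse of 371341 is 143173.
371341 − 143173 = 228168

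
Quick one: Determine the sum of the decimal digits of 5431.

5+4+3+1 = 13

13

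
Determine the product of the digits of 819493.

8×1×9×4×9×3 = 7776

7776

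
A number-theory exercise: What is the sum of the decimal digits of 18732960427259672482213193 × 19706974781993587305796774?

272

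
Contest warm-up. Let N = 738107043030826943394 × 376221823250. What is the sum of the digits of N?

738107043030826943394 × 376221823250 = 277691977482723918598915223110500
Sum of its 33 digits: 150.

150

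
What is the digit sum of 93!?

93! = 1156772507081641574759205162306240436214753229576413535186142281213246807121467315215203289516844845303838996289387078090752000000000000000000000
Sum of its 145 digits: 513.

513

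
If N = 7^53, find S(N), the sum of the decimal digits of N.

7^53 = 616873509628062366290756156815389726793178407
Sum of its 45 digits: 220.

220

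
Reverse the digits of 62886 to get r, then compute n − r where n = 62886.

-5940

Reverse of 62886 is 68826.
62886 − 68826 = -5940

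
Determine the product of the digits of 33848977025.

0

3×3×8×4×8×9×7×7×0×2×5 = 0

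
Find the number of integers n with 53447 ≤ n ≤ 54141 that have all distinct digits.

The integers in [53447, 54141] that have all distinct digits: 53460, 53461, 53462, 53467, 53468, 53469, …, 54138, 54139.
252 qualify.

252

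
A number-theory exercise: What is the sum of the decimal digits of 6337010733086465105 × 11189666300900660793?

6337010733086465105 × 11189666300900660793 = 70909035448463410683655628499036128265
Sum of its 38 digits: 171.

171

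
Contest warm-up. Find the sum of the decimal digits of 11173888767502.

64

1+1+1+7+3+8+8+8+7+6+7+5+0+2 = 64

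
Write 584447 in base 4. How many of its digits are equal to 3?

5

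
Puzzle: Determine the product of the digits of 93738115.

22680

9×3×7×3×8×1×1×5 = 22680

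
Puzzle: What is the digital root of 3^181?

The digital root of n equals n mod 9 (or 9 when 9 | n), so we need 3^181 mod 9.
3^181 ≡ 0 (mod 9), so the digital root is 9.

9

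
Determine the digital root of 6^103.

The digital root of n equals n mod 9 (or 9 when 9 | n), so we need 6^103 mod 9.
6^103 ≡ 0 (mod 9), so the digital root is 9.

9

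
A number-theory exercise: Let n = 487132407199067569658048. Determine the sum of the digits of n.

4+8+7+1+3+2+4+0+7+1+9+9+0+6+7+5+6+9+6+5+8+0+4+8 = 119

119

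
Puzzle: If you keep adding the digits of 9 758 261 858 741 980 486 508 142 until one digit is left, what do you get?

9

9+7+5+8+2+6+1+8+5+8+7+4+1+9+8+0+4+8+6+5+0+8+1+4+2 = 126
1+2+6 = 9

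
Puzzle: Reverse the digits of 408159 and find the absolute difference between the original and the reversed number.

Reverse of 408159 is 951804.
|408159 − 951804| = 543645

543645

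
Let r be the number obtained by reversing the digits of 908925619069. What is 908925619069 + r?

1869842148878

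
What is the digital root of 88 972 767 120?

8+8+9+7+2+7+6+7+1+2+0 = 57
5+7 = 12
1+2 = 3

3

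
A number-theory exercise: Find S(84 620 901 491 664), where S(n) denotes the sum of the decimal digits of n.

60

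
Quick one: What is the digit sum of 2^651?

2^651 = 9343878384890255807777119448474196633381331982845050737826186276657715542443371287564109437577976626746659450006721346172290467269376897020421450382791094657540085093089822617769726345721044533248
Sum of its 196 digits: 908.

908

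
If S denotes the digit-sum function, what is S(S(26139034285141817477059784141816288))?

First digit sum: 155.
1+5+5 = 11.

11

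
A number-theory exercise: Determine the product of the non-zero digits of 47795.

8820

4×7×7×9×5 = 8820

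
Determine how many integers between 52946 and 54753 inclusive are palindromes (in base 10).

The integers in [52946, 54753] that are palindromes (in base 10): 53035, 53135, 53235, 53335, 53435, 53535, …, 54645, 54745.
18 qualify.

18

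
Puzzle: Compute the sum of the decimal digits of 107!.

594

107! = 12265202031961379393517517010387338887131568154382945052653251412013535324922144249034658613287059061933743916719318560380966506520420000368175349760000000000000000000000000
Sum of its 173 digits: 594.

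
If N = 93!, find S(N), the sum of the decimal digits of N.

513

93! = 1156772507081641574759205162306240436214753229576413535186142281213246807121467315215203289516844845303838996289387078090752000000000000000000000
Sum of its 145 digits: 513.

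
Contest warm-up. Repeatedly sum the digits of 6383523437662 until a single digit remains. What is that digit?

6+3+8+3+5+2+3+4+3+7+6+6+2 = 58
5+8 = 13
1+3 = 4
(Equivalently, 6383523437662 mod 9 = 4.)

4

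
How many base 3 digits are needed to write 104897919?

104897919 in base 3 is 21022101100220010, which has 17 digits.

17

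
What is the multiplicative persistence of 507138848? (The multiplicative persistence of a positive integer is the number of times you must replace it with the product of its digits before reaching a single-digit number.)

1

507138848 → 0 (1 step)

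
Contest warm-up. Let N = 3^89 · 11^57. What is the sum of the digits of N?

3^89 · 11^57 = 665540860773631911691749959693091041138110578979973765690693709426251698487588656709096617460406322593
Sum of its 102 digits: 504.

504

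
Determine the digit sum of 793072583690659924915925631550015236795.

183

7+9+3+0+7+2+5+8+3+6+9+0+6+5+9+9+2+4+9+1+5+9+2+5+6+3+1+5+5+0+0+1+5+2+3+6+7+9+5 = 183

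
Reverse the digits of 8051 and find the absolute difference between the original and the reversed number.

Reverse of 8051 is 1508.
|8051 − 1508| = 6543

6543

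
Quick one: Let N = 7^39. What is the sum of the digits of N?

136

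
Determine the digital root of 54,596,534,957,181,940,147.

5+4+5+9+6+5+3+4+9+5+7+1+8+1+9+4+0+1+4+7 = 97
9+7 = 16
1+6 = 7

7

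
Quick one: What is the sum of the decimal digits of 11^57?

11^57 = 228761562390246506066453264733492693192365450838991802120171
Sum of its 60 digits: 251.

251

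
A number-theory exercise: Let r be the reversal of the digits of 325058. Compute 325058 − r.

-525465

Reverse of 325058 is 850523.
325058 − 850523 = -525465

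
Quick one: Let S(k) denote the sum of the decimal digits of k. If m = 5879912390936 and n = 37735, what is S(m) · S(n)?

S(5879912390936) = 5+8+7+9+9+1+2+3+9+0+9+3+6 = 71.
S(37735) = 3+7+7+3+5 = 25.
71 · 25 = 1775.

1775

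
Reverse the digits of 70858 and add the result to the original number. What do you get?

156665

Reverse of 70858 is 85807.
70858 + 85807 = 156665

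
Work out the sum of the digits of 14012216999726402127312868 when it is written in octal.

107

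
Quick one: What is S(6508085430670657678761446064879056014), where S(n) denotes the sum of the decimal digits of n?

169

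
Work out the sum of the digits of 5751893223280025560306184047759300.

5+7+5+1+8+9+3+2+2+3+2+8+0+0+2+5+5+6+0+3+0+6+1+8+4+0+4+7+7+5+9+3+0+0 = 130

130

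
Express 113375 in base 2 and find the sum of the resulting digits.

13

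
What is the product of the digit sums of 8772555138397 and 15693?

S(8772555138397) = 8+7+7+2+5+5+5+1+3+8+3+9+7 = 70.
S(15693) = 1+5+6+9+3 = 24.
70 · 24 = 1680.

1680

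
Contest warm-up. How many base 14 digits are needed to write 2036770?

6

2036770 in base 14 is 3B0398, which has 6 digits.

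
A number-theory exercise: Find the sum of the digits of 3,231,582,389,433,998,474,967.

117

3+2+3+1+5+8+2+3+8+9+4+3+3+9+9+8+4+7+4+9+6+7 = 117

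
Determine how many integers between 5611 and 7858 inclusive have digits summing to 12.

50

The integers in [5611, 7858] that have digits summing to 12: 5700, 6006, 6015, 6024, 6033, 6042, …, 7410, 7500.
50 qualify.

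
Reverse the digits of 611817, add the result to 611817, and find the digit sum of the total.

30

Reversal of 611817 is 718116; 611817 + 718116 = 1329933.
Digit sum of 1329933: 1+3+2+9+9+3+3 = 30.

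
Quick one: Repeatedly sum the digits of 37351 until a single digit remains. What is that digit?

1

3+7+3+5+1 = 19
1+9 = 10
1+0 = 1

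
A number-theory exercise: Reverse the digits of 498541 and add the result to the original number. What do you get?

644435

Reverse of 498541 is 145894.
498541 + 145894 = 644435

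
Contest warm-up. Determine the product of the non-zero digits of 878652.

26880

8×7×8×6×5×2 = 26880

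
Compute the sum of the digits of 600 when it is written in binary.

4

600 in base 2 is 1001011000.
Digit sum: 1+0+0+1+0+1+1+0+0+0 = 4.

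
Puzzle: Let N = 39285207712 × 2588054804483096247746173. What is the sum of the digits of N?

39285207712 × 2588054804483096247746173 = 101672270564157984885596218158086176
Sum of its 36 digits: 169.

169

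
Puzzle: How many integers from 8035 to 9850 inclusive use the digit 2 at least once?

505

The integers in [8035, 9850] that use the digit 2 at least once: 8042, 8052, 8062, 8072, 8082, 8092, …, 9832, 9842.
505 qualify.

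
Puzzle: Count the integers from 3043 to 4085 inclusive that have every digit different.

534

The integers in [3043, 4085] that have every digit different: 3045, 3046, 3047, 3048, 3049, 3051, …, 4083, 4085.
534 qualify.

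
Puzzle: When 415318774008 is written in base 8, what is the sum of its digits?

415318774008 in base 8 is 6026273310370.
Digit sum: 6+0+2+6+2+7+3+3+1+0+3+7+0 = 40.

40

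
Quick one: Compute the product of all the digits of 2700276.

0

2×7×0×0×2×7×6 = 0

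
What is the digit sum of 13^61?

13^61 = 89236903245680961916549731644772879118981920802965765857801986273213
Sum of its 68 digits: 337.

337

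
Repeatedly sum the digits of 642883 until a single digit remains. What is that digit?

4

6+4+2+8+8+3 = 31
3+1 = 4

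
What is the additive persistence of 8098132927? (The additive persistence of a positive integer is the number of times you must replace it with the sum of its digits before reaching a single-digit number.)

8098132927 → 49 → 13 → 4 (3 steps)

3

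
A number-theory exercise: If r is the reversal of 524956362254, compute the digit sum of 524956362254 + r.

52

Reversal of 524956362254 is 452263659425; 524956362254 + 452263659425 = 977220021679.
Digit sum of 977220021679: 9+7+7+2+2+0+0+2+1+6+7+9 = 52.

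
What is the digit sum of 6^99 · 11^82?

729

6^99 · 11^82 = 2698820317283290002927769526762092394789291546362291392137878630794555509310083186326915077001614686029211483437042901648691482974199521050856474830947779363209216
Sum of its 163 digits: 729.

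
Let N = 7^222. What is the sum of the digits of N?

7^222 = 40903915558252355961885564235233827390274916808670721972378015470397485101670867316479654900404204284975885535566242786061025593172032118590958393531614633803778811048702555046770492868049
Sum of its 188 digits: 838.

838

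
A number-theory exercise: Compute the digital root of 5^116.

The digital root of n equals n mod 9 (or 9 when 9 | n), so we need 5^116 mod 9.
5^116 ≡ 7 (mod 9), so the digital root is 7.

7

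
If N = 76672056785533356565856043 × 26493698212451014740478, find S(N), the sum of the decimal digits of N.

76672056785533356565856043 × 26493698212451014740478 = 2031326333803827784108220512394856916549553008554
Sum of its 49 digits: 198.

198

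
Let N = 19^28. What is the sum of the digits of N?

154

19^28 = 638411683925748518131605316913942641
Sum of its 36 digits: 154.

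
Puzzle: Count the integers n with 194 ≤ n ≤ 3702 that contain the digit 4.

The integers in [194, 3702] that contain the digit 4: 194, 204, 214, 224, 234, 240, …, 3684, 3694.
990 qualify.

990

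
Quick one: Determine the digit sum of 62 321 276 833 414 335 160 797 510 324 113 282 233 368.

6+2+3+2+1+2+7+6+8+3+3+4+1+4+3+3+5+1+6+0+7+9+7+5+1+0+3+2+4+1+1+3+2+8+2+2+3+3+3+6+8 = 150

150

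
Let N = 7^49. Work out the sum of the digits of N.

178

7^49 = 256923577521058878088611477224235621321607
Sum of its 42 digits: 178.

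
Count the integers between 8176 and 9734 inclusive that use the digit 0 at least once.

381

The integers in [8176, 9734] that use the digit 0 at least once: 8180, 8190, 8200, 8201, 8202, 8203, …, 9720, 9730.
381 qualify.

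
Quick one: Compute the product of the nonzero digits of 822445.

2560

8×2×2×4×4×5 = 2560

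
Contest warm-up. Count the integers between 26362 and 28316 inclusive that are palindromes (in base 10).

The integers in [26362, 28316] that are palindromes (in base 10): 26362, 26462, 26562, 26662, 26762, 26862, …, 28182, 28282.
20 qualify.

20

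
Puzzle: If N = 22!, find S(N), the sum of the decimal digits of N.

72

22! = 1124000727777607680000
Sum of its 22 digits: 72.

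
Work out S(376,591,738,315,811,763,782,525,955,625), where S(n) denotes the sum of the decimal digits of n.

145

3+7+6+5+9+1+7+3+8+3+1+5+8+1+1+7+6+3+7+8+2+5+2+5+9+5+5+6+2+5 = 145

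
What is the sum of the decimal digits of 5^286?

5^286 = 80430587335437951845921127710495140134505930956790981674787620735993532493360592592242243732067646706109375636523120697559743178513198594503598322878201257201714879929710377837182022631168365478515625
Sum of its 200 digits: 895.

895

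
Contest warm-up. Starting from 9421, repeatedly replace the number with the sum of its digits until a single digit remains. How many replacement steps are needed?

2

9421 → 16 → 7 (2 steps)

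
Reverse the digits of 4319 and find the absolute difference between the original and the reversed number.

Reverse of 4319 is 9134.
|4319 − 9134| = 4815

4815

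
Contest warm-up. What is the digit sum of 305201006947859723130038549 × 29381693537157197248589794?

305201006947859723130038549 × 29381693537157197248589794 = 8967322453373798881631501196372047796580471107968906
Sum of its 52 digits: 251.

251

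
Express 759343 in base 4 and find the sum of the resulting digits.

19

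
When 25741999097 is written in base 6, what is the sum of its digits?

42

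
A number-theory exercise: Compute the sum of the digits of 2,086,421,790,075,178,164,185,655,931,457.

2+0+8+6+4+2+1+7+9+0+0+7+5+1+7+8+1+6+4+1+8+5+6+5+5+9+3+1+4+5+7 = 137

137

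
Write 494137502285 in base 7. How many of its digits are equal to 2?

2

494137502285 in base 7 is 50462121316310.
The digit 2 appears 2 times.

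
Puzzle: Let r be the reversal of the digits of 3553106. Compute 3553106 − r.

Reverse of 3553106 is 6013553.
3553106 − 6013553 = -2460447

-2460447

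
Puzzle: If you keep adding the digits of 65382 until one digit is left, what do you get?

6

6+5+3+8+2 = 24
2+4 = 6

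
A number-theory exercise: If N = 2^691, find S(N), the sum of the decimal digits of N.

2^691 = 10273702932711667006330058365000251299903007427389011444332579888806117488861485980690754953667164943802701111047223081470741078613640241920171513223929454785068796232672743355843093277117817807170494632296448
Sum of its 209 digits: 875.

875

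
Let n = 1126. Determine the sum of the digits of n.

10

1+1+2+6 = 10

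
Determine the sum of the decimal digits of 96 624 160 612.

43

9+6+6+2+4+1+6+0+6+1+2 = 43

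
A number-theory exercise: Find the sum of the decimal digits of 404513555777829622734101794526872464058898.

200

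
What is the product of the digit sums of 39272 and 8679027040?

S(39272) = 3+9+2+7+2 = 23.
S(8679027040) = 8+6+7+9+0+2+7+0+4+0 = 43.
23 · 43 = 989.

989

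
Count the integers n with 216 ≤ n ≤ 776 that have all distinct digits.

404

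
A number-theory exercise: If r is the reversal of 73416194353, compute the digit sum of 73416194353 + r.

Reversal of 73416194353 is 35349161437; 73416194353 + 35349161437 = 108765355790.
Digit sum of 108765355790: 1+0+8+7+6+5+3+5+5+7+9+0 = 56.

56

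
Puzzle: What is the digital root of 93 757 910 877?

9+3+7+5+7+9+1+0+8+7+7 = 63
6+3 = 9

9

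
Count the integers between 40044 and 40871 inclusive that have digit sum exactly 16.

68

The integers in [40044, 40871] that have digit sum exactly 16: 40048, 40057, 40066, 40075, 40084, 40093, …, 40831, 40840.
68 qualify.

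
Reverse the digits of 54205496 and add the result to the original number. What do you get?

123655741

Reverse of 54205496 is 69450245.
54205496 + 69450245 = 123655741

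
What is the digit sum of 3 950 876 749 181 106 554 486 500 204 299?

138

3+9+5+0+8+7+6+7+4+9+1+8+1+1+0+6+5+5+4+4+8+6+5+0+0+2+0+4+2+9+9 = 138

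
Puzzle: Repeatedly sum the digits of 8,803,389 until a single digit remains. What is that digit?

8+8+0+3+3+8+9 = 39
3+9 = 12
1+2 = 3
(Equivalently, 8,803,389 mod 9 = 3.)

3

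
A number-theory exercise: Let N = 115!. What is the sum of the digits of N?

115! = 292509369349301569068815180481773552003419272043053514672100535242441942363589054622883930786268803187059211939585703515345785120071002251720730101703194015956992000000000000000000000000000
Sum of its 189 digits: 648.

648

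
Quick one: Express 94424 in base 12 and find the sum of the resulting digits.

33

94424 in base 12 is 46788.
Digit sum: 4+6+7+8+8 = 33.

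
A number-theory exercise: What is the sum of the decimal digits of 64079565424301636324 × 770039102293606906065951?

183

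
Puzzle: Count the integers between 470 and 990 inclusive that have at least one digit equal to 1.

97

The integers in [470, 990] that have at least one digit equal to 1: 471, 481, 491, 501, 510, 511, …, 971, 981.
97 qualify.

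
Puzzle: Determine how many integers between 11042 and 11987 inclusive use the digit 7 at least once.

266

The integers in [11042, 11987] that use the digit 7 at least once: 11047, 11057, 11067, 11070, 11071, 11072, …, 11979, 11987.
266 qualify.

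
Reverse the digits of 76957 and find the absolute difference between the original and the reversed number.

990

Reverse of 76957 is 75967.
|76957 − 75967| = 990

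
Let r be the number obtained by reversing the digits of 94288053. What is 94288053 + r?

129376302

Reverse of 94288053 is 35088249.
94288053 + 35088249 = 129376302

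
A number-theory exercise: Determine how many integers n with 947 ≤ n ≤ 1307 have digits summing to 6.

16

The integers in [947, 1307] that have digits summing to 6: 1005, 1014, 1023, 1032, 1041, 1050, …, 1230, 1302.
16 qualify.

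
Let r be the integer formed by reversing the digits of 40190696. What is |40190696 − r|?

Reverse of 40190696 is 69609104.
|40190696 − 69609104| = 29418408

29418408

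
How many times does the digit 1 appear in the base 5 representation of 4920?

2

4920 in base 5 is 124140.
The digit 1 appears 2 times.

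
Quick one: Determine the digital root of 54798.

6

5+4+7+9+8 = 33
3+3 = 6
(Equivalently, 54798 mod 9 = 6.)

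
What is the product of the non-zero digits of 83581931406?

8×3×5×8×1×9×3×1×4×6 = 622080

622080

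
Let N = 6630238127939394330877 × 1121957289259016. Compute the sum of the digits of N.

6630238127939394330877 × 1121957289259016 = 7438843997164655778719078074459437032
Sum of its 37 digits: 191.

191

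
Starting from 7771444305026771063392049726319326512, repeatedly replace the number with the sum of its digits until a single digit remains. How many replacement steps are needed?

3

7771444305026771063392049726319326512 → 148 → 13 → 4 (3 steps)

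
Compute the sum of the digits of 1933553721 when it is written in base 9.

1933553721 in base 9 is 4882281053.
Digit sum: 4+8+8+2+2+8+1+0+5+3 = 41.

41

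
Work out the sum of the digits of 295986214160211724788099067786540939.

2+9+5+9+8+6+2+1+4+1+6+0+2+1+1+7+2+4+7+8+8+0+9+9+0+6+7+7+8+6+5+4+0+9+3+9 = 175

175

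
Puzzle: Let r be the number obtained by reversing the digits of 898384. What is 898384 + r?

Reverse of 898384 is 483898.
898384 + 483898 = 1382282

1382282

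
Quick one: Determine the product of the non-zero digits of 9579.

2835

9×5×7×9 = 2835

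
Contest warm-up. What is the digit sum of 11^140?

670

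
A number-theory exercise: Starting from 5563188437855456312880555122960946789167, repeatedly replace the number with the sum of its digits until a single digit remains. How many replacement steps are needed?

3

5563188437855456312880555122960946789167 → 197 → 17 → 8 (3 steps)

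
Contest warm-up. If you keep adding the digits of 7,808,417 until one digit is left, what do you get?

8

7+8+0+8+4+1+7 = 35
3+5 = 8
(Equivalently, 7,808,417 mod 9 = 8.)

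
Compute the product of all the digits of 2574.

2×5×7×4 = 280

280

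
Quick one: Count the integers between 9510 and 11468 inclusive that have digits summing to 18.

The integers in [9510, 11468] that have digits summing to 18: 9513, 9522, 9531, 9540, 9603, 9612, …, 11457, 11466.
99 qualify.

99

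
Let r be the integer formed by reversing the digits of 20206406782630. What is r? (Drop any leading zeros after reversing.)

3628760460202

Reversing 20206406782630 gives 3628760460202.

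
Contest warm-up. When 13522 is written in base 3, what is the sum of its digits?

13522 in base 3 is 200112211.
Digit sum: 2+0+0+1+1+2+2+1+1 = 10.

10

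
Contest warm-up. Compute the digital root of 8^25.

8

The digital root of n equals n mod 9 (or 9 when 9 | n), so we need 8^25 mod 9.
8^25 ≡ 8 (mod 9), so the digital root is 8.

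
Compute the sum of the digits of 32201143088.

3+2+2+0+1+1+4+3+0+8+8 = 32

32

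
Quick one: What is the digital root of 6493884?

6

6+4+9+3+8+8+4 = 42
4+2 = 6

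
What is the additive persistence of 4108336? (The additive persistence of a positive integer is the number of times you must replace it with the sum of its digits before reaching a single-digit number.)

2

4108336 → 25 → 7 (2 steps)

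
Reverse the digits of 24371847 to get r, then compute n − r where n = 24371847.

-50445495

Reverse of 24371847 is 74817342.
24371847 − 74817342 = -50445495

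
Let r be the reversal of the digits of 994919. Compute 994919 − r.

75420

Reverse of 994919 is 919499.
994919 − 919499 = 75420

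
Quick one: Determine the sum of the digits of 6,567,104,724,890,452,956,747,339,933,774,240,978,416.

6+5+6+7+1+0+4+7+2+4+8+9+0+4+5+2+9+5+6+7+4+7+3+3+9+9+3+3+7+7+4+2+4+0+9+7+8+4+1+6 = 197

197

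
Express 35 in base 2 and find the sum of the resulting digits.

35 in base 2 is 100011.
Digit sum: 1+0+0+0+1+1 = 3.

3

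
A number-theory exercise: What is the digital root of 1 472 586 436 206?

1+4+7+2+5+8+6+4+3+6+2+0+6 = 54
5+4 = 9

9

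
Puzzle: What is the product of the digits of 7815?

7×8×1×5 = 280

280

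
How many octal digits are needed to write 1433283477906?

14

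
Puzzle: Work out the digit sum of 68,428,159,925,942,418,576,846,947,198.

6+8+4+2+8+1+5+9+9+2+5+9+4+2+4+1+8+5+7+6+8+4+6+9+4+7+1+9+8 = 161

161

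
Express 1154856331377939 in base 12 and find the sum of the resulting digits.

1154856331377939 in base 12 is A9636A8889A103.
Digit sum: 10+9+6+3+6+10+8+8+8+9+10+1+0+3 = 91.

91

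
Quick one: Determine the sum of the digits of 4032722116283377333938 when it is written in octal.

4032722116283377333938 in base 8 is 665165030147556416633262.
Digit sum: 6+6+5+1+6+5+0+3+0+1+4+7+5+5+6+4+1+6+6+3+3+2+6+2 = 93.

93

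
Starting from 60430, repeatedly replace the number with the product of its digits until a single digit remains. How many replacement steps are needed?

60430 → 0 (1 step)

1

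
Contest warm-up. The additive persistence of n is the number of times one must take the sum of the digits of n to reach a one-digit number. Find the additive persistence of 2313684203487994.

3

2313684203487994 → 73 → 10 → 1 (3 steps)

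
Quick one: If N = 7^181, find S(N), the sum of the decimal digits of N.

700

7^181 = 917794059966337759258980364184622507324708412424933617705921828697250625565663893908235291185789020748340741557880041586410213840913190637861881837556007
Sum of its 153 digits: 700.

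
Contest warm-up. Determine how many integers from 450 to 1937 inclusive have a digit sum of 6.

The integers in [450, 1937] that have a digit sum of 6: 501, 510, 600, 1005, 1014, 1023, …, 1410, 1500.
24 qualify.

24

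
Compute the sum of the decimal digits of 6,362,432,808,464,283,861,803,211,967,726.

6+3+6+2+4+3+2+8+0+8+4+6+4+2+8+3+8+6+1+8+0+3+2+1+1+9+6+7+7+2+6 = 136

136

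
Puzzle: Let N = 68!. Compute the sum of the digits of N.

342

68! = 2480035542436830599600990418569171581047399201355367672371710738018221445712183296000000000000000
Sum of its 97 digits: 342.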